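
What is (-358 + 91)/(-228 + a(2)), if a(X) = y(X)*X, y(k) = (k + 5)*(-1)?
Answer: 267/242 ≈ 1.1033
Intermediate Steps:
y(k) = -5 - k (y(k) = (5 + k)*(-1) = -5 - k)
a(X) = X*(-5 - X) (a(X) = (-5 - X)*X = X*(-5 - X))
(-358 + 91)/(-228 + a(2)) = (-358 + 91)/(-228 - 1*2*(5 + 2)) = -267/(-228 - 1*2*7) = -267/(-228 - 14) = -267/(-242) = -267*(-1/242) = 267/242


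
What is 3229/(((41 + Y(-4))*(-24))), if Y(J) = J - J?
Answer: -3229/984 ≈ -3.2815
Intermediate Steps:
Y(J) = 0
3229/(((41 + Y(-4))*(-24))) = 3229/(((41 + 0)*(-24))) = 3229/((41*(-24))) = 3229/(-984) = 3229*(-1/984) = -3229/984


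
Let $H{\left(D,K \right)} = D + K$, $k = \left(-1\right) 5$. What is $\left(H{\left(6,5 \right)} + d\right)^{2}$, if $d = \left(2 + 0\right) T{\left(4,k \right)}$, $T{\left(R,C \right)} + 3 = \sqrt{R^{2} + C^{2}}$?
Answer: $189 + 20 \sqrt{41} \approx 317.06$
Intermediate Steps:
$k = -5$
$T{\left(R,C \right)} = -3 + \sqrt{C^{2} + R^{2}}$ ($T{\left(R,C \right)} = -3 + \sqrt{R^{2} + C^{2}} = -3 + \sqrt{C^{2} + R^{2}}$)
$d = -6 + 2 \sqrt{41}$ ($d = \left(2 + 0\right) \left(-3 + \sqrt{\left(-5\right)^{2} + 4^{2}}\right) = 2 \left(-3 + \sqrt{25 + 16}\right) = 2 \left(-3 + \sqrt{41}\right) = -6 + 2 \sqrt{41} \approx 6.8063$)
$\left(H{\left(6,5 \right)} + d\right)^{2} = \left(\left(6 + 5\right) - \left(6 - 2 \sqrt{41}\right)\right)^{2} = \left(11 - \left(6 - 2 \sqrt{41}\right)\right)^{2} = \left(5 + 2 \sqrt{41}\right)^{2}$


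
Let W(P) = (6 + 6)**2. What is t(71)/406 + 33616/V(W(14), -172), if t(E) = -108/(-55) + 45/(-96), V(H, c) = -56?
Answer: -428937529/714560 ≈ -600.28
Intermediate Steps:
W(P) = 144 (W(P) = 12**2 = 144)
t(E) = 2631/1760 (t(E) = -108*(-1/55) + 45*(-1/96) = 108/55 - 15/32 = 2631/1760)
t(71)/406 + 33616/V(W(14), -172) = (2631/1760)/406 + 33616/(-56) = (2631/1760)*(1/406) + 33616*(-1/56) = 2631/714560 - 4202/7 = -428937529/714560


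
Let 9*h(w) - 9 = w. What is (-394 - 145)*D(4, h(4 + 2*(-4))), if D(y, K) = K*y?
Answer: -10780/9 ≈ -1197.8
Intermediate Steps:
h(w) = 1 + w/9
(-394 - 145)*D(4, h(4 + 2*(-4))) = (-394 - 145)*((1 + (4 + 2*(-4))/9)*4) = -539*(1 + (4 - 8)/9)*4 = -539*(1 + (⅑)*(-4))*4 = -539*(1 - 4/9)*4 = -2695*4/9 = -539*20/9 = -10780/9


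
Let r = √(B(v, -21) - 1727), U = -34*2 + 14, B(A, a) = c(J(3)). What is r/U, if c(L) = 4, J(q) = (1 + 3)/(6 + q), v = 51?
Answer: -I*√1723/54 ≈ -0.76869*I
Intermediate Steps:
J(q) = 4/(6 + q)
B(A, a) = 4
U = -54 (U = -68 + 14 = -54)
r = I*√1723 (r = √(4 - 1727) = √(-1723) = I*√1723 ≈ 41.509*I)
r/U = (I*√1723)/(-54) = (I*√1723)*(-1/54) = -I*√1723/54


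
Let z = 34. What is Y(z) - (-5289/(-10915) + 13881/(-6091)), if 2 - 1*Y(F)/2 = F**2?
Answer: -153324079804/66483265 ≈ -2306.2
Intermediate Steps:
Y(F) = 4 - 2*F**2
Y(z) - (-5289/(-10915) + 13881/(-6091)) = (4 - 2*34**2) - (-5289/(-10915) + 13881/(-6091)) = (4 - 2*1156) - (-5289*(-1/10915) + 13881*(-1/6091)) = (4 - 2312) - (5289/10915 - 13881/6091) = -2308 - 1*(-119295816/66483265) = -2308 + 119295816/66483265 = -153324079804/66483265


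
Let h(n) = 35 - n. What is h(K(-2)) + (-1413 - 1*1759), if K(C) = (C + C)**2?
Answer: -3153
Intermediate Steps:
K(C) = 4*C**2 (K(C) = (2*C)**2 = 4*C**2)
h(K(-2)) + (-1413 - 1*1759) = (35 - 4*(-2)**2) + (-1413 - 1*1759) = (35 - 4*4) + (-1413 - 1759) = (35 - 1*16) - 3172 = (35 - 16) - 3172 = 19 - 3172 = -3153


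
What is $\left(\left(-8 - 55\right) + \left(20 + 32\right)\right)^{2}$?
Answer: $121$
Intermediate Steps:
$\left(\left(-8 - 55\right) + \left(20 + 32\right)\right)^{2} = \left(-63 + 52\right)^{2} = \left(-11\right)^{2} = 121$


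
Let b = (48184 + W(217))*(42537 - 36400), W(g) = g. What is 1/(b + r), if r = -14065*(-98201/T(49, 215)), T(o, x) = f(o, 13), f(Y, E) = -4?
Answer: -4/193049317 ≈ -2.0720e-8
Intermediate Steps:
T(o, x) = -4
b = 297036937 (b = (48184 + 217)*(42537 - 36400) = 48401*6137 = 297036937)
r = -1381197065/4 (r = -14065/((-4/(-98201))) = -14065/((-4*(-1/98201))) = -14065/4/98201 = -14065*98201/4 = -1381197065/4 ≈ -3.4530e+8)
1/(b + r) = 1/(297036937 - 1381197065/4) = 1/(-193049317/4) = -4/193049317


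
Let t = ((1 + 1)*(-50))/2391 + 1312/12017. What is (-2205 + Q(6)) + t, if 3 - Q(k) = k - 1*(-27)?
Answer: -64215530753/28732647 ≈ -2234.9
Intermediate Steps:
Q(k) = -24 - k (Q(k) = 3 - (k - 1*(-27)) = 3 - (k + 27) = 3 - (27 + k) = 3 + (-27 - k) = -24 - k)
t = 1935292/28732647 (t = (2*(-50))*(1/2391) + 1312*(1/12017) = -100*1/2391 + 1312/12017 = -100/2391 + 1312/12017 = 1935292/28732647 ≈ 0.067355)
(-2205 + Q(6)) + t = (-2205 + (-24 - 1*6)) + 1935292/28732647 = (-2205 + (-24 - 6)) + 1935292/28732647 = (-2205 - 30) + 1935292/28732647 = -2235 + 1935292/28732647 = -64215530753/28732647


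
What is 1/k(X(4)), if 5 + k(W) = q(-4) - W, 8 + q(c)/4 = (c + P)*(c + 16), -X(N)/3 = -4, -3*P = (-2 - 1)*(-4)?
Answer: -1/433 ≈ -0.0023095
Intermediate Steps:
P = -4 (P = -(-2 - 1)*(-4)/3 = -(-1)*(-4) = -⅓*12 = -4)
X(N) = 12 (X(N) = -3*(-4) = 12)
q(c) = -32 + 4*(-4 + c)*(16 + c) (q(c) = -32 + 4*((c - 4)*(c + 16)) = -32 + 4*((-4 + c)*(16 + c)) = -32 + 4*(-4 + c)*(16 + c))
k(W) = -421 - W (k(W) = -5 + ((-288 + 4*(-4)² + 48*(-4)) - W) = -5 + ((-288 + 4*16 - 192) - W) = -5 + ((-288 + 64 - 192) - W) = -5 + (-416 - W) = -421 - W)
1/k(X(4)) = 1/(-421 - 1*12) = 1/(-421 - 12) = 1/(-433) = -1/433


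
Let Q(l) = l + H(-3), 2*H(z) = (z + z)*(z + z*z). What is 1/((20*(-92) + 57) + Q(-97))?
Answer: -1/1898 ≈ -0.00052687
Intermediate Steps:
H(z) = z*(z + z**2) (H(z) = ((z + z)*(z + z*z))/2 = ((2*z)*(z + z**2))/2 = (2*z*(z + z**2))/2 = z*(z + z**2))
Q(l) = -18 + l (Q(l) = l + (-3)**2*(1 - 3) = l + 9*(-2) = l - 18 = -18 + l)
1/((20*(-92) + 57) + Q(-97)) = 1/((20*(-92) + 57) + (-18 - 97)) = 1/((-1840 + 57) - 115) = 1/(-1783 - 115) = 1/(-1898) = -1/1898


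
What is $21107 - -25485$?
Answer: $46592$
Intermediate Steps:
$21107 - -25485 = 21107 + 25485 = 46592$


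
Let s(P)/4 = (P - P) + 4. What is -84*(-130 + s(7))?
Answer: 9576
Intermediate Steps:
s(P) = 16 (s(P) = 4*((P - P) + 4) = 4*(0 + 4) = 4*4 = 16)
-84*(-130 + s(7)) = -84*(-130 + 16) = -84*(-114) = 9576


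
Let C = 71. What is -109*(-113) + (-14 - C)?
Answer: 12232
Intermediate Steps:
-109*(-113) + (-14 - C) = -109*(-113) + (-14 - 1*71) = 12317 + (-14 - 71) = 12317 - 85 = 12232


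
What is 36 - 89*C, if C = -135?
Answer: 12051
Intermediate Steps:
36 - 89*C = 36 - 89*(-135) = 36 + 12015 = 12051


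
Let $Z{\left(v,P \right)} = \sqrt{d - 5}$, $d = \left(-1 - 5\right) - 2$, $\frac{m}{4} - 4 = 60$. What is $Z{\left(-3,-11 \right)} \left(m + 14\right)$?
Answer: $270 i \sqrt{13} \approx 973.5 i$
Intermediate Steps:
$m = 256$ ($m = 16 + 4 \cdot 60 = 16 + 240 = 256$)
$d = -8$ ($d = -6 - 2 = -8$)
$Z{\left(v,P \right)} = i \sqrt{13}$ ($Z{\left(v,P \right)} = \sqrt{-8 - 5} = \sqrt{-13} = i \sqrt{13}$)
$Z{\left(-3,-11 \right)} \left(m + 14\right) = i \sqrt{13} \left(256 + 14\right) = i \sqrt{13} \cdot 270 = 270 i \sqrt{13}$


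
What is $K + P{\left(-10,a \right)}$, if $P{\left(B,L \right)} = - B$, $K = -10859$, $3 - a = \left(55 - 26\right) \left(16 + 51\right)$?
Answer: $-10849$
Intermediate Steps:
$a = -1940$ ($a = 3 - \left(55 - 26\right) \left(16 + 51\right) = 3 - 29 \cdot 67 = 3 - 1943 = -1940$)
$K + P{\left(-10,a \right)} = -10859 - -10 = -10859 + 10 = -10849$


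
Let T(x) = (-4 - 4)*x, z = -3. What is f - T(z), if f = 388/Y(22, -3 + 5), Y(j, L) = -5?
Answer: -508/5 ≈ -101.60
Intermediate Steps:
T(x) = -8*x
f = -388/5 (f = 388/(-5) = 388*(-1/5) = -388/5 ≈ -77.600)
f - T(z) = -388/5 - (-8)*(-3) = -388/5 - 1*24 = -388/5 - 24 = -508/5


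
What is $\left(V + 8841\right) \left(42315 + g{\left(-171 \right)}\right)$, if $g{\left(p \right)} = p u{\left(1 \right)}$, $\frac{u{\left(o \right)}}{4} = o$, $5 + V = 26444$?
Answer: $1468741680$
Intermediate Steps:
$V = 26439$ ($V = -5 + 26444 = 26439$)
$u{\left(o \right)} = 4 o$
$g{\left(p \right)} = 4 p$ ($g{\left(p \right)} = p 4 \cdot 1 = p 4 = 4 p$)
$\left(V + 8841\right) \left(42315 + g{\left(-171 \right)}\right) = \left(26439 + 8841\right) \left(42315 + 4 \left(-171\right)\right) = 35280 \left(42315 - 684\right) = 35280 \cdot 41631 = 1468741680$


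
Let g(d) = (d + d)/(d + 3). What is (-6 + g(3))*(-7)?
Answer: 35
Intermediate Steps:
g(d) = 2*d/(3 + d) (g(d) = (2*d)/(3 + d) = 2*d/(3 + d))
(-6 + g(3))*(-7) = (-6 + 2*3/(3 + 3))*(-7) = (-6 + 2*3/6)*(-7) = (-6 + 2*3*(⅙))*(-7) = (-6 + 1)*(-7) = -5*(-7) = 35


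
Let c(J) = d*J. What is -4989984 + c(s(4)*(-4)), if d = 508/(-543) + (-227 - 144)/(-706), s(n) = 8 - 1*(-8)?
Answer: -956470112896/191679 ≈ -4.9900e+6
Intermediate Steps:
s(n) = 16 (s(n) = 8 + 8 = 16)
d = -157195/383358 (d = 508*(-1/543) - 371*(-1/706) = -508/543 + 371/706 = -157195/383358 ≈ -0.41005)
c(J) = -157195*J/383358
-4989984 + c(s(4)*(-4)) = -4989984 - 1257560*(-4)/191679 = -4989984 - 157195/383358*(-64) = -4989984 + 5030240/191679 = -956470112896/191679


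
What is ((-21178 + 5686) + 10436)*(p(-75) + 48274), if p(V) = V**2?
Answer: -272513344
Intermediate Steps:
((-21178 + 5686) + 10436)*(p(-75) + 48274) = ((-21178 + 5686) + 10436)*((-75)**2 + 48274) = (-15492 + 10436)*(5625 + 48274) = -5056*53899 = -272513344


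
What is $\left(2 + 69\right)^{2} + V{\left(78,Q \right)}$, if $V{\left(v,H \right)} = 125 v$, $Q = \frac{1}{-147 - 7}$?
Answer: $14791$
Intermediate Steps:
$Q = - \frac{1}{154}$ ($Q = \frac{1}{-154} = - \frac{1}{154} \approx -0.0064935$)
$\left(2 + 69\right)^{2} + V{\left(78,Q \right)} = \left(2 + 69\right)^{2} + 125 \cdot 78 = 71^{2} + 9750 = 5041 + 9750 = 14791$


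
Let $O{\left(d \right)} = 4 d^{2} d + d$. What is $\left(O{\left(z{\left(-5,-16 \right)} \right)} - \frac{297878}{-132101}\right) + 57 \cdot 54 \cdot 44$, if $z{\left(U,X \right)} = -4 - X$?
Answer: $\frac{18805667834}{132101} \approx 1.4236 \cdot 10^{5}$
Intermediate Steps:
$O{\left(d \right)} = d + 4 d^{3}$ ($O{\left(d \right)} = 4 d^{3} + d = d + 4 d^{3}$)
$\left(O{\left(z{\left(-5,-16 \right)} \right)} - \frac{297878}{-132101}\right) + 57 \cdot 54 \cdot 44 = \left(\left(\left(-4 - -16\right) + 4 \left(-4 - -16\right)^{3}\right) - \frac{297878}{-132101}\right) + 57 \cdot 54 \cdot 44 = \left(\left(\left(-4 + 16\right) + 4 \left(-4 + 16\right)^{3}\right) - - \frac{297878}{132101}\right) + 3078 \cdot 44 = \left(\left(12 + 4 \cdot 12^{3}\right) + \frac{297878}{132101}\right) + 135432 = \left(\left(12 + 4 \cdot 1728\right) + \frac{297878}{132101}\right) + 135432 = \left(\left(12 + 6912\right) + \frac{297878}{132101}\right) + 135432 = \left(6924 + \frac{297878}{132101}\right) + 135432 = \frac{914965202}{132101} + 135432 = \frac{18805667834}{132101}$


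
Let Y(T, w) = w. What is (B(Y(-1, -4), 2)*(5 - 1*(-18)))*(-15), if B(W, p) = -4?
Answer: 1380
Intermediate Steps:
(B(Y(-1, -4), 2)*(5 - 1*(-18)))*(-15) = -4*(5 - 1*(-18))*(-15) = -4*(5 + 18)*(-15) = -4*23*(-15) = -92*(-15) = 1380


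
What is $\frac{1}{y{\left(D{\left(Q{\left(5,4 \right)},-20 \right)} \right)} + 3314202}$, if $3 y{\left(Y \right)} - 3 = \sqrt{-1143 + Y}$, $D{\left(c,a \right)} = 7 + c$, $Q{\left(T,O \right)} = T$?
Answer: $\frac{9942609}{32951824576004} - \frac{i \sqrt{1131}}{32951824576004} \approx 3.0173 \cdot 10^{-7} - 1.0206 \cdot 10^{-12} i$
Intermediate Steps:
$y{\left(Y \right)} = 1 + \frac{\sqrt{-1143 + Y}}{3}$
$\frac{1}{y{\left(D{\left(Q{\left(5,4 \right)},-20 \right)} \right)} + 3314202} = \frac{1}{\left(1 + \frac{\sqrt{-1143 + \left(7 + 5\right)}}{3}\right) + 3314202} = \frac{1}{\left(1 + \frac{\sqrt{-1143 + 12}}{3}\right) + 3314202} = \frac{1}{\left(1 + \frac{\sqrt{-1131}}{3}\right) + 3314202} = \frac{1}{\left(1 + \frac{i \sqrt{1131}}{3}\right) + 3314202} = \frac{1}{3314203 + \frac{i \sqrt{1131}}{3}}$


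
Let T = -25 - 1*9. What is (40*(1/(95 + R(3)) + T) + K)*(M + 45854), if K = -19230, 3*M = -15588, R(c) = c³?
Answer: -51065228260/61 ≈ -8.3713e+8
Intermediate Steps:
M = -5196 (M = (⅓)*(-15588) = -5196)
T = -34 (T = -25 - 9 = -34)
(40*(1/(95 + R(3)) + T) + K)*(M + 45854) = (40*(1/(95 + 3³) - 34) - 19230)*(-5196 + 45854) = (40*(1/(95 + 27) - 34) - 19230)*40658 = (40*(1/122 - 34) - 19230)*40658 = (40*(-4147/122) - 19230)*40658 = (-82940/61 - 19230)*40658 = -1255970/61*40658 = -51065228260/61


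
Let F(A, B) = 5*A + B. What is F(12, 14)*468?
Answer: 34632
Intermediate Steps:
F(A, B) = B + 5*A
F(12, 14)*468 = (14 + 5*12)*468 = (14 + 60)*468 = 74*468 = 34632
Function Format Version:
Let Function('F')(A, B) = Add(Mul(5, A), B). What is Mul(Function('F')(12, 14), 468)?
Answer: 34632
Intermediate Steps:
Function('F')(A, B) = Add(B, Mul(5, A))
Mul(Function('F')(12, 14), 468) = Mul(Add(14, Mul(5, 12)), 468) = Mul(Add(14, 60), 468) = Mul(74, 468) = 34632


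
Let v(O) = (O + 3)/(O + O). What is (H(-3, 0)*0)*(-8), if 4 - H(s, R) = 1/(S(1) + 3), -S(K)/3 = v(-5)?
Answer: 0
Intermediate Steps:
v(O) = (3 + O)/(2*O) (v(O) = (3 + O)/((2*O)) = (3 + O)*(1/(2*O)) = (3 + O)/(2*O))
S(K) = -3/5 (S(K) = -3*(3 - 5)/(2*(-5)) = -3*(-1)*(-2)/(2*5) = -3*1/5 = -3/5)
H(s, R) = 43/12 (H(s, R) = 4 - 1/(-3/5 + 3) = 4 - 1/12/5 = 4 - 1*5/12 = 4 - 5/12 = 43/12)
(H(-3, 0)*0)*(-8) = ((43/12)*0)*(-8) = 0*(-8) = 0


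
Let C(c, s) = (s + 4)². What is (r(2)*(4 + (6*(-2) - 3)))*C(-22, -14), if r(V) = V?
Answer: -2200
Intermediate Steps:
C(c, s) = (4 + s)²
(r(2)*(4 + (6*(-2) - 3)))*C(-22, -14) = (2*(4 + (6*(-2) - 3)))*(4 - 14)² = (2*(4 + (-12 - 3)))*(-10)² = (2*(4 - 15))*100 = (2*(-11))*100 = -22*100 = -2200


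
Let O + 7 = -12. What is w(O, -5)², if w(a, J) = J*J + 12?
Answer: 1369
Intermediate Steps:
O = -19 (O = -7 - 12 = -19)
w(a, J) = 12 + J² (w(a, J) = J² + 12 = 12 + J²)
w(O, -5)² = (12 + (-5)²)² = (12 + 25)² = 37² = 1369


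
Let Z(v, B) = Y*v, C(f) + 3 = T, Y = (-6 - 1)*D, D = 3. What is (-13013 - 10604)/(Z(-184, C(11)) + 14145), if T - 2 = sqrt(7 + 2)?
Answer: -23617/18009 ≈ -1.3114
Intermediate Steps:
Y = -21 (Y = (-6 - 1)*3 = -7*3 = -21)
T = 5 (T = 2 + sqrt(7 + 2) = 2 + sqrt(9) = 2 + 3 = 5)
C(f) = 2 (C(f) = -3 + 5 = 2)
Z(v, B) = -21*v
(-13013 - 10604)/(Z(-184, C(11)) + 14145) = (-13013 - 10604)/(-21*(-184) + 14145) = -23617/(3864 + 14145) = -23617/18009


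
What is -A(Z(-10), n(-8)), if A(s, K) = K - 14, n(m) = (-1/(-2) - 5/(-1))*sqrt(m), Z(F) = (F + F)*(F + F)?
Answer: 14 - 11*I*sqrt(2) ≈ 14.0 - 15.556*I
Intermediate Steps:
Z(F) = 4*F**2 (Z(F) = (2*F)*(2*F) = 4*F**2)
n(m) = 11*sqrt(m)/2 (n(m) = (-1*(-1/2) - 5*(-1))*sqrt(m) = (1/2 + 5)*sqrt(m) = 11*sqrt(m)/2)
A(s, K) = -14 + K
-A(Z(-10), n(-8)) = -(-14 + 11*sqrt(-8)/2) = -(-14 + 11*(2*I*sqrt(2))/2) = -(-14 + 11*I*sqrt(2)) = 14 - 11*I*sqrt(2)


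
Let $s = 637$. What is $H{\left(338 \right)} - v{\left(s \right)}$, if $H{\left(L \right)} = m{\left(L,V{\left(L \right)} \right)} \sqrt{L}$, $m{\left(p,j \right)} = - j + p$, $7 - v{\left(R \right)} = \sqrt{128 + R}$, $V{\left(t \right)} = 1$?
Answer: $-7 + 3 \sqrt{85} + 4381 \sqrt{2} \approx 6216.3$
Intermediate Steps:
$v{\left(R \right)} = 7 - \sqrt{128 + R}$
$m{\left(p,j \right)} = p - j$
$H{\left(L \right)} = \sqrt{L} \left(-1 + L\right)$ ($H{\left(L \right)} = \left(L - 1\right) \sqrt{L} = \left(-1 + L\right) \sqrt{L} = \sqrt{L} \left(-1 + L\right)$)
$H{\left(338 \right)} - v{\left(s \right)} = \sqrt{338} \left(-1 + 338\right) - \left(7 - \sqrt{128 + 637}\right) = 13 \sqrt{2} \cdot 337 - \left(7 - \sqrt{765}\right) = 4381 \sqrt{2} - \left(7 - 3 \sqrt{85}\right) = -7 + 3 \sqrt{85} + 4381 \sqrt{2}$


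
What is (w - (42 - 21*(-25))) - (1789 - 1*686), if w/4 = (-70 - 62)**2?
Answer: 68026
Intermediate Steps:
w = 69696 (w = 4*(-70 - 62)**2 = 4*(-132)**2 = 4*17424 = 69696)
(w - (42 - 21*(-25))) - (1789 - 1*686) = (69696 - (42 - 21*(-25))) - (1789 - 1*686) = (69696 - (42 + 525)) - (1789 - 686) = (69696 - 1*567) - 1*1103 = (69696 - 567) - 1103 = 69129 - 1103 = 68026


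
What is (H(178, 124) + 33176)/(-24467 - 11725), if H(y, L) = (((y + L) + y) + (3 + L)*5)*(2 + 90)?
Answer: -11313/3016 ≈ -3.7510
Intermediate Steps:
H(y, L) = 1380 + 184*y + 552*L (H(y, L) = (((L + y) + y) + (15 + 5*L))*92 = ((L + 2*y) + (15 + 5*L))*92 = (15 + 2*y + 6*L)*92 = 1380 + 184*y + 552*L)
(H(178, 124) + 33176)/(-24467 - 11725) = ((1380 + 184*178 + 552*124) + 33176)/(-24467 - 11725) = ((1380 + 32752 + 68448) + 33176)/(-36192) = (102580 + 33176)*(-1/36192) = 135756*(-1/36192) = -11313/3016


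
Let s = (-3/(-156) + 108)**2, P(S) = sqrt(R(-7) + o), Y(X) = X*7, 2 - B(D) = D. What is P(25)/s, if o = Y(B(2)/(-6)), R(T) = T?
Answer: 2704*I*sqrt(7)/31550689 ≈ 0.00022675*I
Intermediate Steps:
B(D) = 2 - D
Y(X) = 7*X
o = 0 (o = 7*((2 - 1*2)/(-6)) = 7*((2 - 2)*(-1/6)) = 7*(0*(-1/6)) = 7*0 = 0)
P(S) = I*sqrt(7) (P(S) = sqrt(-7 + 0) = sqrt(-7) = I*sqrt(7))
s = 31550689/2704 (s = (-3*(-1/156) + 108)**2 = (1/52 + 108)**2 = (5617/52)**2 = 31550689/2704 ≈ 11668.)
P(25)/s = (I*sqrt(7))/(31550689/2704) = (I*sqrt(7))*(2704/31550689) = 2704*I*sqrt(7)/31550689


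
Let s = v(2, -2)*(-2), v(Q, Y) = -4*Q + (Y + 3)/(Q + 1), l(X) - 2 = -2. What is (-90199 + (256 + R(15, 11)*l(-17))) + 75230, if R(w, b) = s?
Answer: -14713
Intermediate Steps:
l(X) = 0 (l(X) = 2 - 2 = 0)
v(Q, Y) = -4*Q + (3 + Y)/(1 + Q)
s = 46/3 (s = ((3 - 2 - 4*2 - 4*2**2)/(1 + 2))*(-2) = ((3 - 2 - 8 - 4*4)/3)*(-2) = ((3 - 2 - 8 - 16)/3)*(-2) = ((1/3)*(-23))*(-2) = -23/3*(-2) = 46/3 ≈ 15.333)
R(w, b) = 46/3
(-90199 + (256 + R(15, 11)*l(-17))) + 75230 = (-90199 + (256 + (46/3)*0)) + 75230 = (-90199 + (256 + 0)) + 75230 = (-90199 + 256) + 75230 = -89943 + 75230 = -14713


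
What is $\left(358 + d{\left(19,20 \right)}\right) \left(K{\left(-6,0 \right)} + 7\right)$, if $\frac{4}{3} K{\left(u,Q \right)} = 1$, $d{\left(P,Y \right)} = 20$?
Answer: $\frac{5859}{2} \approx 2929.5$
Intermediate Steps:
$K{\left(u,Q \right)} = \frac{3}{4}$ ($K{\left(u,Q \right)} = \frac{3}{4} \cdot 1 = \frac{3}{4}$)
$\left(358 + d{\left(19,20 \right)}\right) \left(K{\left(-6,0 \right)} + 7\right) = \left(358 + 20\right) \left(\frac{3}{4} + 7\right) = 378 \cdot \frac{31}{4} = \frac{5859}{2}$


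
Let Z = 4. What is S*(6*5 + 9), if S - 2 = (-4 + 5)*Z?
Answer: 234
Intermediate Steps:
S = 6 (S = 2 + (-4 + 5)*4 = 2 + 1*4 = 2 + 4 = 6)
S*(6*5 + 9) = 6*(6*5 + 9) = 6*(30 + 9) = 6*39 = 234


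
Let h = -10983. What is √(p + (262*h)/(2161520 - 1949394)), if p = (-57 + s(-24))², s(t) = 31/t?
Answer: √75880140644305/149736 ≈ 58.175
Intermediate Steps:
p = 1957201/576 (p = (-57 + 31/(-24))² = (-57 + 31*(-1/24))² = (-57 - 31/24)² = (-1399/24)² = 1957201/576 ≈ 3397.9)
√(p + (262*h)/(2161520 - 1949394)) = √(1957201/576 + (262*(-10983))/(2161520 - 1949394)) = √(1957201/576 - 2877546/212126) = √(1957201/576 - 2877546*1/212126) = √(1957201/576 - 1438773/106063) = √(206757876415/61092288) = √75880140644305/149736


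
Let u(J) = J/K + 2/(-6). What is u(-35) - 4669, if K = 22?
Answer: -308281/66 ≈ -4670.9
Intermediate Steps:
u(J) = -1/3 + J/22 (u(J) = J/22 + 2/(-6) = J*(1/22) + 2*(-1/6) = J/22 - 1/3 = -1/3 + J/22)
u(-35) - 4669 = (-1/3 + (1/22)*(-35)) - 4669 = (-1/3 - 35/22) - 4669 = -127/66 - 4669 = -308281/66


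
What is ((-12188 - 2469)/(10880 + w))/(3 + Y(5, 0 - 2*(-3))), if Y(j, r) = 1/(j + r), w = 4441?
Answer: -161227/520914 ≈ -0.30951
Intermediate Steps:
((-12188 - 2469)/(10880 + w))/(3 + Y(5, 0 - 2*(-3))) = ((-12188 - 2469)/(10880 + 4441))/(3 + 1/(5 + (0 - 2*(-3)))) = (-14657/15321)/(3 + 1/(5 + (0 + 6))) = (-14657*1/15321)/(3 + 1/(5 + 6)) = -14657/15321/(3 + 1/11) = -14657/15321/(34/11) = (11/34)*(-14657/15321) = -161227/520914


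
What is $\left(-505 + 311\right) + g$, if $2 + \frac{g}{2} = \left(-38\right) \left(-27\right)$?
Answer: $1854$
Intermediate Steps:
$g = 2048$ ($g = -4 + 2 \left(\left(-38\right) \left(-27\right)\right) = -4 + 2 \cdot 1026 = -4 + 2052 = 2048$)
$\left(-505 + 311\right) + g = \left(-505 + 311\right) + 2048 = -194 + 2048 = 1854$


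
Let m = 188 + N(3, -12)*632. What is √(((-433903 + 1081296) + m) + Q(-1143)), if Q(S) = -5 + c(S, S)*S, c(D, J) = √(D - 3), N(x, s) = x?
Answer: √(649472 - 1143*I*√1146) ≈ 806.26 - 23.996*I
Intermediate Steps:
c(D, J) = √(-3 + D)
m = 2084 (m = 188 + 3*632 = 188 + 1896 = 2084)
Q(S) = -5 + S*√(-3 + S) (Q(S) = -5 + √(-3 + S)*S = -5 + S*√(-3 + S))
√(((-433903 + 1081296) + m) + Q(-1143)) = √(((-433903 + 1081296) + 2084) + (-5 - 1143*√(-3 - 1143))) = √((647393 + 2084) + (-5 - 1143*I*√1146)) = √(649477 + (-5 - 1143*I*√1146)) = √(649472 - 1143*I*√1146)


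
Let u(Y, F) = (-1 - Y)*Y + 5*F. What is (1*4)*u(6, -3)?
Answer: -228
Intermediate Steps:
u(Y, F) = 5*F + Y*(-1 - Y) (u(Y, F) = Y*(-1 - Y) + 5*F = 5*F + Y*(-1 - Y))
(1*4)*u(6, -3) = (1*4)*(-1*6 - 1*6² + 5*(-3)) = 4*(-6 - 1*36 - 15) = 4*(-6 - 36 - 15) = 4*(-57) = -228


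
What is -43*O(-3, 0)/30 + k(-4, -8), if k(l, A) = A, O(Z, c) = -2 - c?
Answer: -77/15 ≈ -5.1333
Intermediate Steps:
-43*O(-3, 0)/30 + k(-4, -8) = -43*(-2 - 1*0)/30 - 8 = -43*(-2 + 0)/30 - 8 = -(-86)/30 - 8 = -43*(-1/15) - 8 = 43/15 - 8 = -77/15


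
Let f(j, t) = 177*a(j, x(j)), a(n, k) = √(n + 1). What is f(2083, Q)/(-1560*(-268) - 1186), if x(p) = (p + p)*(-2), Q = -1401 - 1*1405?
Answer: 3*√521/3533 ≈ 0.019382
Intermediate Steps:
Q = -2806 (Q = -1401 - 1405 = -2806)
x(p) = -4*p (x(p) = (2*p)*(-2) = -4*p)
a(n, k) = √(1 + n)
f(j, t) = 177*√(1 + j)
f(2083, Q)/(-1560*(-268) - 1186) = (177*√(1 + 2083))/(-1560*(-268) - 1186) = (177*√2084)/(418080 - 1186) = (177*(2*√521))/416894 = (354*√521)*(1/416894) = 3*√521/3533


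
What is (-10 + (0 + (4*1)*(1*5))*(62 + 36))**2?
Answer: 3802500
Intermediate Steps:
(-10 + (0 + (4*1)*(1*5))*(62 + 36))**2 = (-10 + (0 + 4*5)*98)**2 = (-10 + (0 + 20)*98)**2 = (-10 + 20*98)**2 = (-10 + 1960)**2 = 1950**2 = 3802500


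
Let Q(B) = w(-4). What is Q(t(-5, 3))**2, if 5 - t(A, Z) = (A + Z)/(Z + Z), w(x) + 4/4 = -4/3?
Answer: 49/9 ≈ 5.4444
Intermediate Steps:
w(x) = -7/3 (w(x) = -1 - 4/3 = -7/3)
t(A, Z) = 5 - (A + Z)/(2*Z) (t(A, Z) = 5 - (A + Z)/(Z + Z) = 5 - (A + Z)/(2*Z))
Q(B) = -7/3
Q(t(-5, 3))**2 = (-7/3)**2 = 49/9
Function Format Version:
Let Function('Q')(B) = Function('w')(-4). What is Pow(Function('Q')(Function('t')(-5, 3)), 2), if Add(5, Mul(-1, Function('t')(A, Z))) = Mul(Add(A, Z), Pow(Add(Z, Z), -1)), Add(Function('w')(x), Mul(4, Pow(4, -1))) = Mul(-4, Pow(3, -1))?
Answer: Rational(49, 9) ≈ 5.4444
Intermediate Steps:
Function('w')(x) = Rational(-7, 3) (Function('w')(x) = Add(-1, Mul(-4, Pow(3, -1))) = Add(-1, Mul(-4, Rational(1, 3))) = Add(-1, Rational(-4, 3)) = Rational(-7, 3))
Function('t')(A, Z) = Add(5, Mul(Rational(-1, 2), Pow(Z, -1), Add(A, Z))) (Function('t')(A, Z) = Add(5, Mul(-1, Mul(Add(A, Z), Pow(Add(Z, Z), -1)))) = Add(5, Mul(-1, Mul(Add(A, Z), Pow(Mul(2, Z), -1)))) = Add(5, Mul(-1, Mul(Add(A, Z), Mul(Rational(1, 2), Pow(Z, -1))))) = Add(5, Mul(-1, Mul(Rational(1, 2), Pow(Z, -1), Add(A, Z)))) = Add(5, Mul(Rational(-1, 2), Pow(Z, -1), Add(A, Z))))
Function('Q')(B) = Rational(-7, 3)
Pow(Function('Q')(Function('t')(-5, 3)), 2) = Pow(Rational(-7, 3), 2) = Rational(49, 9)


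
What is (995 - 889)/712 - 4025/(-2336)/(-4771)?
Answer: 147313767/991909984 ≈ 0.14852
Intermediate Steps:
(995 - 889)/712 - 4025/(-2336)/(-4771) = 106*(1/712) - 4025*(-1/2336)*(-1/4771) = 53/356 + (4025/2336)*(-1/4771) = 53/356 - 4025/11145056 = 147313767/991909984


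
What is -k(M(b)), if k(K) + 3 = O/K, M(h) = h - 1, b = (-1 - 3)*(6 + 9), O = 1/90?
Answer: 16471/5490 ≈ 3.0002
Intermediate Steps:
O = 1/90 ≈ 0.011111
b = -60 (b = -4*15 = -60)
M(h) = -1 + h
k(K) = -3 + 1/(90*K)
-k(M(b)) = -(-3 + 1/(90*(-1 - 60))) = -(-3 + (1/90)/(-61)) = -(-3 + (1/90)*(-1/61)) = -(-3 - 1/5490) = -1*(-16471/5490) = 16471/5490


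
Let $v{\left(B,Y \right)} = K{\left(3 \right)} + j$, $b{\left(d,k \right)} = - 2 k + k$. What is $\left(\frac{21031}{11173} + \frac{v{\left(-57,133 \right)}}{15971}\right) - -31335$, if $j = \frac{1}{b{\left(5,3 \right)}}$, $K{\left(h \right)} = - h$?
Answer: $\frac{16775634168488}{535331949} \approx 31337.0$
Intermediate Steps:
$b{\left(d,k \right)} = - k$
$j = - \frac{1}{3}$ ($j = \frac{1}{\left(-1\right) 3} = \frac{1}{-3} = - \frac{1}{3} \approx -0.33333$)
$v{\left(B,Y \right)} = - \frac{10}{3}$ ($v{\left(B,Y \right)} = \left(-1\right) 3 - \frac{1}{3} = -3 - \frac{1}{3} = - \frac{10}{3}$)
$\left(\frac{21031}{11173} + \frac{v{\left(-57,133 \right)}}{15971}\right) - -31335 = \left(\frac{21031}{11173} - \frac{10}{3 \cdot 15971}\right) - -31335 = \left(21031 \cdot \frac{1}{11173} - \frac{10}{47913}\right) + 31335 = \left(\frac{21031}{11173} - \frac{10}{47913}\right) + 31335 = \frac{1007546573}{535331949} + 31335 = \frac{16775634168488}{535331949}$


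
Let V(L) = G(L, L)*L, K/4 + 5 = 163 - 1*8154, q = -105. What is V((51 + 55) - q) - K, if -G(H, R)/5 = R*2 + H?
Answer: -635831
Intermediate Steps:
G(H, R) = -10*R - 5*H (G(H, R) = -5*(R*2 + H) = -5*(2*R + H) = -5*(H + 2*R) = -10*R - 5*H)
K = -31984 (K = -20 + 4*(163 - 1*8154) = -20 + 4*(163 - 8154) = -20 + 4*(-7991) = -20 - 31964 = -31984)
V(L) = -15*L**2 (V(L) = (-10*L - 5*L)*L = (-15*L)*L = -15*L**2)
V((51 + 55) - q) - K = -15*((51 + 55) - 1*(-105))**2 - 1*(-31984) = -15*(106 + 105)**2 + 31984 = -15*211**2 + 31984 = -15*44521 + 31984 = -667815 + 31984 = -635831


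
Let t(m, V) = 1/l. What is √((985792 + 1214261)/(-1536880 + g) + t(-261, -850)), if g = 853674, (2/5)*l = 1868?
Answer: 2*I*√512164793968955845/797643005 ≈ 1.7944*I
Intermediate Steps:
l = 4670 (l = (5/2)*1868 = 4670)
t(m, V) = 1/4670
√((985792 + 1214261)/(-1536880 + g) + t(-261, -850)) = √((985792 + 1214261)/(-1536880 + 853674) + 1/4670) = √(2200053/(-683206) + 1/4670) = √(2200053*(-1/683206) + 1/4670) = √(-2200053/683206 + 1/4670) = √(-2568391076/797643005) = 2*I*√512164793968955845/797643005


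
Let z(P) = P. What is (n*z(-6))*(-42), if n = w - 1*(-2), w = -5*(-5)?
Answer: 6804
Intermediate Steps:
w = 25
n = 27 (n = 25 - 1*(-2) = 25 + 2 = 27)
(n*z(-6))*(-42) = (27*(-6))*(-42) = -162*(-42) = 6804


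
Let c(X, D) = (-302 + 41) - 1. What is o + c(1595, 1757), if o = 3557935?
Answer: 3557673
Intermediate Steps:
c(X, D) = -262 (c(X, D) = -261 - 1 = -262)
o + c(1595, 1757) = 3557935 - 262 = 3557673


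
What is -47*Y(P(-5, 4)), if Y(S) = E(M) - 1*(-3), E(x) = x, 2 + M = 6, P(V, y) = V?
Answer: -329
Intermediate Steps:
M = 4 (M = -2 + 6 = 4)
Y(S) = 7 (Y(S) = 4 - 1*(-3) = 4 + 3 = 7)
-47*Y(P(-5, 4)) = -47*7 = -329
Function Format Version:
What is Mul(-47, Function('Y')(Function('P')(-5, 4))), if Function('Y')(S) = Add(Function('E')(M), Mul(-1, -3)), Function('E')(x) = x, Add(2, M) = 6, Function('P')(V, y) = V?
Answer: -329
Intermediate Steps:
M = 4 (M = Add(-2, 6) = 4)
Function('Y')(S) = 7 (Function('Y')(S) = Add(4, Mul(-1, -3)) = Add(4, 3) = 7)
Mul(-47, Function('Y')(Function('P')(-5, 4))) = Mul(-47, 7) = -329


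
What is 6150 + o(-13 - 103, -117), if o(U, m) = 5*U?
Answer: 5570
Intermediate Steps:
6150 + o(-13 - 103, -117) = 6150 + 5*(-13 - 103) = 6150 + 5*(-116) = 6150 - 580 = 5570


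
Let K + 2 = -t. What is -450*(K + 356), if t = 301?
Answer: -23850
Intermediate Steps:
K = -303 (K = -2 - 1*301 = -2 - 301 = -303)
-450*(K + 356) = -450*(-303 + 356) = -450*53 = -23850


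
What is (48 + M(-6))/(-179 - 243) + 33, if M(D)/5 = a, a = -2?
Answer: 6944/211 ≈ 32.910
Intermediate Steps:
M(D) = -10 (M(D) = 5*(-2) = -10)
(48 + M(-6))/(-179 - 243) + 33 = (48 - 10)/(-179 - 243) + 33 = 38/(-422) + 33 = 38*(-1/422) + 33 = -19/211 + 33 = 6944/211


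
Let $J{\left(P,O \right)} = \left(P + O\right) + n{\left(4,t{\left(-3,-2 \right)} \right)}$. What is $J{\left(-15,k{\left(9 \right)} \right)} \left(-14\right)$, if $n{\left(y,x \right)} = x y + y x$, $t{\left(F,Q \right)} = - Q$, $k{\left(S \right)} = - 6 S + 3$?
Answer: $700$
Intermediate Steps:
$k{\left(S \right)} = 3 - 6 S$
$n{\left(y,x \right)} = 2 x y$ ($n{\left(y,x \right)} = x y + x y = 2 x y$)
$J{\left(P,O \right)} = 16 + O + P$ ($J{\left(P,O \right)} = \left(P + O\right) + 2 \left(\left(-1\right) \left(-2\right)\right) 4 = \left(O + P\right) + 2 \cdot 2 \cdot 4 = \left(O + P\right) + 16 = 16 + O + P$)
$J{\left(-15,k{\left(9 \right)} \right)} \left(-14\right) = \left(16 + \left(3 - 54\right) - 15\right) \left(-14\right) = \left(16 - 51 - 15\right) \left(-14\right) = \left(-50\right) \left(-14\right) = 700$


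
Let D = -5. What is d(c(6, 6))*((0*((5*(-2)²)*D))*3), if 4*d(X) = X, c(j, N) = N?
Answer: 0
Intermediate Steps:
d(X) = X/4
d(c(6, 6))*((0*((5*(-2)²)*D))*3) = ((¼)*6)*((0*((5*(-2)²)*(-5)))*3) = 3*((0*((5*4)*(-5)))*3)/2 = 3*((0*(20*(-5)))*3)/2 = 3*((0*(-100))*3)/2 = 3*(0*3)/2 = (3/2)*0 = 0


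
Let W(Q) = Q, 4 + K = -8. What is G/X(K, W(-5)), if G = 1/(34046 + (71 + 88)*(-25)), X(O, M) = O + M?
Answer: -1/511207 ≈ -1.9562e-6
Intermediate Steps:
K = -12 (K = -4 - 8 = -12)
X(O, M) = M + O
G = 1/30071 (G = 1/(34046 + 159*(-25)) = 1/(34046 - 3975) = 1/30071 ≈ 3.3255e-5)
G/X(K, W(-5)) = (1/30071)/(-5 - 12) = (1/30071)/(-17) = -1/17*1/30071 = -1/511207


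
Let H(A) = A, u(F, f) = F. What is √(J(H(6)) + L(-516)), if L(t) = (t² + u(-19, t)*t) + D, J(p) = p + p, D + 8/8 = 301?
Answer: 18*√853 ≈ 525.71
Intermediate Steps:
D = 300 (D = -1 + 301 = 300)
J(p) = 2*p
L(t) = 300 + t² - 19*t (L(t) = (t² - 19*t) + 300 = 300 + t² - 19*t)
√(J(H(6)) + L(-516)) = √(2*6 + (300 + (-516)² - 19*(-516))) = √(12 + (300 + 266256 + 9804)) = √(12 + 276360) = √276372 = 18*√853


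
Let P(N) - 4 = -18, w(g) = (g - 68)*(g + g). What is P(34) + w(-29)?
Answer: 5612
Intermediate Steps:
w(g) = 2*g*(-68 + g) (w(g) = (-68 + g)*(2*g) = 2*g*(-68 + g))
P(N) = -14 (P(N) = 4 - 18 = -14)
P(34) + w(-29) = -14 + 2*(-29)*(-68 - 29) = -14 + 2*(-29)*(-97) = -14 + 5626 = 5612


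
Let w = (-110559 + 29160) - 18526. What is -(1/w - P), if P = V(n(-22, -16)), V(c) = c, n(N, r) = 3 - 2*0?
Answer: 299776/99925 ≈ 3.0000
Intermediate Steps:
n(N, r) = 3 (n(N, r) = 3 + 0 = 3)
w = -99925 (w = -81399 - 18526 = -99925)
P = 3
-(1/w - P) = -(1/(-99925) - 1*3) = -(-1/99925 - 3) = -1*(-299776/99925) = 299776/99925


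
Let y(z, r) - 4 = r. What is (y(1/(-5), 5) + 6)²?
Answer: 225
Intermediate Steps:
y(z, r) = 4 + r
(y(1/(-5), 5) + 6)² = ((4 + 5) + 6)² = (9 + 6)² = 15² = 225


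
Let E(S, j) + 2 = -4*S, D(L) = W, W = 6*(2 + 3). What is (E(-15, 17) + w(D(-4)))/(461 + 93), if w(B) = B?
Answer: 44/277 ≈ 0.15884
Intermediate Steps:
W = 30 (W = 6*5 = 30)
D(L) = 30
E(S, j) = -2 - 4*S
(E(-15, 17) + w(D(-4)))/(461 + 93) = ((-2 - 4*(-15)) + 30)/(461 + 93) = ((-2 + 60) + 30)/554 = (58 + 30)*(1/554) = 88*(1/554) = 44/277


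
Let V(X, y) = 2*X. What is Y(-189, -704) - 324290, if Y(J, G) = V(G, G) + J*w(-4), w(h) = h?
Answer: -324942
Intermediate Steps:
Y(J, G) = -4*J + 2*G (Y(J, G) = 2*G + J*(-4) = 2*G - 4*J = -4*J + 2*G)
Y(-189, -704) - 324290 = (-4*(-189) + 2*(-704)) - 324290 = (756 - 1408) - 324290 = -652 - 324290 = -324942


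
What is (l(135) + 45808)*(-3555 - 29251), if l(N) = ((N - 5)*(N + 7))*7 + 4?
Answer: -5742099792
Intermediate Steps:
l(N) = 4 + 7*(-5 + N)*(7 + N) (l(N) = ((-5 + N)*(7 + N))*7 + 4 = 7*(-5 + N)*(7 + N) + 4 = 4 + 7*(-5 + N)*(7 + N))
(l(135) + 45808)*(-3555 - 29251) = ((-241 + 7*135² + 14*135) + 45808)*(-3555 - 29251) = ((-241 + 7*18225 + 1890) + 45808)*(-32806) = ((-241 + 127575 + 1890) + 45808)*(-32806) = (129224 + 45808)*(-32806) = 175032*(-32806) = -5742099792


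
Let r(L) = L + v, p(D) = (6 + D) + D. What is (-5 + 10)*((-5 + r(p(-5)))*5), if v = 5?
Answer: -100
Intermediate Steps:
p(D) = 6 + 2*D
r(L) = 5 + L (r(L) = L + 5 = 5 + L)
(-5 + 10)*((-5 + r(p(-5)))*5) = (-5 + 10)*((-5 + (5 + (6 + 2*(-5))))*5) = 5*((-5 + (5 + (6 - 10)))*5) = 5*((-5 + (5 - 4))*5) = 5*((-5 + 1)*5) = 5*(-4*5) = 5*(-20) = -100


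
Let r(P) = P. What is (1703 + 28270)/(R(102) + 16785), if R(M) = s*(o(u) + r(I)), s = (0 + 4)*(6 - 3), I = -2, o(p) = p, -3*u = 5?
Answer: 29973/16741 ≈ 1.7904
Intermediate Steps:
u = -5/3 (u = -⅓*5 = -5/3 ≈ -1.6667)
s = 12 (s = 4*3 = 12)
R(M) = -44 (R(M) = 12*(-5/3 - 2) = 12*(-11/3) = -44)
(1703 + 28270)/(R(102) + 16785) = (1703 + 28270)/(-44 + 16785) = 29973/16741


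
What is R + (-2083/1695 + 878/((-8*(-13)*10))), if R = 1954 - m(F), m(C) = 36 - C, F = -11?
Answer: 336098149/176280 ≈ 1906.6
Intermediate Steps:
R = 1907 (R = 1954 - (36 - 1*(-11)) = 1954 - (36 + 11) = 1954 - 1*47 = 1954 - 47 = 1907)
R + (-2083/1695 + 878/((-8*(-13)*10))) = 1907 + (-2083/1695 + 878/((-8*(-13)*10))) = 1907 + (-2083*1/1695 + 878/((104*10))) = 1907 + (-2083/1695 + 878/1040) = 1907 + (-2083/1695 + 878*(1/1040)) = 1907 + (-2083/1695 + 439/520) = 1907 - 67811/176280 = 336098149/176280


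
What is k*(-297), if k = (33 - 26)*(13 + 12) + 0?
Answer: -51975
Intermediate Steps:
k = 175 (k = 7*25 + 0 = 175 + 0 = 175)
k*(-297) = 175*(-297) = -51975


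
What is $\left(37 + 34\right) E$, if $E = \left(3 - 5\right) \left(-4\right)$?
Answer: $568$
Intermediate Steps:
$E = 8$ ($E = \left(-2\right) \left(-4\right) = 8$)
$\left(37 + 34\right) E = \left(37 + 34\right) 8 = 71 \cdot 8 = 568$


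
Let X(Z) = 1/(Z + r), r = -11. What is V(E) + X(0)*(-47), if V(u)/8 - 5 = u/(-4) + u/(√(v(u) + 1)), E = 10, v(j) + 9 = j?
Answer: 267/11 + 40*√2 ≈ 80.841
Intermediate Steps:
v(j) = -9 + j
V(u) = 40 - 2*u + 8*u/√(-8 + u) (V(u) = 40 + 8*(u/(-4) + u/(√((-9 + u) + 1))) = 40 + 8*(u*(-¼) + u/(√(-8 + u))) = 40 + 8*(-u/4 + u/√(-8 + u)) = 40 + (-2*u + 8*u/√(-8 + u)) = 40 - 2*u + 8*u/√(-8 + u))
X(Z) = 1/(-11 + Z) (X(Z) = 1/(Z - 11) = 1/(-11 + Z))
V(E) + X(0)*(-47) = (40 - 2*10 + 8*10/√(-8 + 10)) - 47/(-11 + 0) = (40 - 20 + 8*10/√2) - 47/(-11) = (40 - 20 + 8*10*(√2/2)) - 1/11*(-47) = (40 - 20 + 40*√2) + 47/11 = (20 + 40*√2) + 47/11 = 267/11 + 40*√2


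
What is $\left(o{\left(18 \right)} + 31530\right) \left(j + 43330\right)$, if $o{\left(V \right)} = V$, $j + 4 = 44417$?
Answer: $2768116164$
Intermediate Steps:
$j = 44413$ ($j = -4 + 44417 = 44413$)
$\left(o{\left(18 \right)} + 31530\right) \left(j + 43330\right) = \left(18 + 31530\right) \left(44413 + 43330\right) = 31548 \cdot 87743 = 2768116164$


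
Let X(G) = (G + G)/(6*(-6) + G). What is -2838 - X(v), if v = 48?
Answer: -2846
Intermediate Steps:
X(G) = 2*G/(-36 + G) (X(G) = (2*G)/(-36 + G) = 2*G/(-36 + G))
-2838 - X(v) = -2838 - 2*48/(-36 + 48) = -2838 - 2*48/12 = -2838 - 1*8 = -2838 - 8 = -2846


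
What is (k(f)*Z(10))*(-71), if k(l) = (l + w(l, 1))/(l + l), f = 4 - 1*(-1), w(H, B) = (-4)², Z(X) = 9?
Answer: -13419/10 ≈ -1341.9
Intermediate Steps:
w(H, B) = 16
f = 5 (f = 4 + 1 = 5)
k(l) = (16 + l)/(2*l) (k(l) = (l + 16)/(l + l) = (16 + l)/((2*l)) = (16 + l)*(1/(2*l)) = (16 + l)/(2*l))
(k(f)*Z(10))*(-71) = (((½)*(16 + 5)/5)*9)*(-71) = (((½)*(⅕)*21)*9)*(-71) = ((21/10)*9)*(-71) = (189/10)*(-71) = -13419/10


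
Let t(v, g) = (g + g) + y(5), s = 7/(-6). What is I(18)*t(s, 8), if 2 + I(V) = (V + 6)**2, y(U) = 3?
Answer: 10906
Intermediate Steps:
s = -7/6 (s = 7*(-1/6) = -7/6 ≈ -1.1667)
t(v, g) = 3 + 2*g (t(v, g) = (g + g) + 3 = 2*g + 3 = 3 + 2*g)
I(V) = -2 + (6 + V)**2 (I(V) = -2 + (V + 6)**2 = -2 + (6 + V)**2)
I(18)*t(s, 8) = (-2 + (6 + 18)**2)*(3 + 2*8) = (-2 + 24**2)*(3 + 16) = (-2 + 576)*19 = 574*19 = 10906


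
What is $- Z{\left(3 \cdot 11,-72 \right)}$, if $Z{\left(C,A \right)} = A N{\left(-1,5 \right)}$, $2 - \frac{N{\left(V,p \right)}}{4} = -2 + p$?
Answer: $-288$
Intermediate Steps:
$N{\left(V,p \right)} = 16 - 4 p$ ($N{\left(V,p \right)} = 8 - 4 \left(-2 + p\right) = 8 - \left(-8 + 4 p\right) = 16 - 4 p$)
$Z{\left(C,A \right)} = - 4 A$ ($Z{\left(C,A \right)} = A \left(16 - 20\right) = A \left(-4\right) = - 4 A$)
$- Z{\left(3 \cdot 11,-72 \right)} = - \left(-4\right) \left(-72\right) = \left(-1\right) 288 = -288$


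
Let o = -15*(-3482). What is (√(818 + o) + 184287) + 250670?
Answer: 434957 + 2*√13262 ≈ 4.3519e+5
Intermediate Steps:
o = 52230
(√(818 + o) + 184287) + 250670 = (√(818 + 52230) + 184287) + 250670 = (√53048 + 184287) + 250670 = (2*√13262 + 184287) + 250670 = (184287 + 2*√13262) + 250670 = 434957 + 2*√13262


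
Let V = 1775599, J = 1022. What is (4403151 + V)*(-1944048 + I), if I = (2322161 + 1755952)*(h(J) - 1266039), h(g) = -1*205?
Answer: -31906373360734575000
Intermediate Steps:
h(g) = -205
I = -5163886117572 (I = (2322161 + 1755952)*(-205 - 1266039) = 4078113*(-1266244) = -5163886117572)
(4403151 + V)*(-1944048 + I) = (4403151 + 1775599)*(-1944048 - 5163886117572) = 6178750*(-5163888061620) = -31906373360734575000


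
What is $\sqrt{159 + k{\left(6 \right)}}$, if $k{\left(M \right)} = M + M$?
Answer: $3 \sqrt{19} \approx 13.077$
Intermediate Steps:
$k{\left(M \right)} = 2 M$
$\sqrt{159 + k{\left(6 \right)}} = \sqrt{159 + 2 \cdot 6} = \sqrt{159 + 12} = \sqrt{171} = 3 \sqrt{19}$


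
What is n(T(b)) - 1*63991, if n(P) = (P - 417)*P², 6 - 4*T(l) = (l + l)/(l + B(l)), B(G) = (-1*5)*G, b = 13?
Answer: -33324979/512 ≈ -65088.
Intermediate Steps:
B(G) = -5*G
T(l) = 13/8 (T(l) = 3/2 - (l + l)/(4*(l - 5*l)) = 3/2 - 2*l/(4*((-4*l))) = 3/2 - 2*l*(-1/(4*l))/4 = 3/2 - ¼*(-½) = 3/2 + ⅛ = 13/8)
n(P) = P²*(-417 + P) (n(P) = (-417 + P)*P² = P²*(-417 + P))
n(T(b)) - 1*63991 = (13/8)²*(-417 + 13/8) - 1*63991 = (169/64)*(-3323/8) - 63991 = -561587/512 - 63991 = -33324979/512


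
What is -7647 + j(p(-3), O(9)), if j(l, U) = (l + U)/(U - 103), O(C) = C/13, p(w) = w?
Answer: -1017048/133 ≈ -7647.0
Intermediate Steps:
O(C) = C/13 (O(C) = C*(1/13) = C/13)
j(l, U) = (U + l)/(-103 + U)
-7647 + j(p(-3), O(9)) = -7647 + ((1/13)*9 - 3)/(-103 + (1/13)*9) = -7647 + (9/13 - 3)/(-103 + 9/13) = -7647 - 30/13/(-1330/13) = -7647 - 13/1330*(-30/13) = -7647 + 3/133 = -1017048/133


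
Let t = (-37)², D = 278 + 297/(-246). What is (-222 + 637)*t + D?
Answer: 46609767/82 ≈ 5.6841e+5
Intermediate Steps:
D = 22697/82 (D = 278 + 297*(-1/246) = 278 - 99/82 = 22697/82 ≈ 276.79)
t = 1369
(-222 + 637)*t + D = (-222 + 637)*1369 + 22697/82 = 415*1369 + 22697/82 = 568135 + 22697/82 = 46609767/82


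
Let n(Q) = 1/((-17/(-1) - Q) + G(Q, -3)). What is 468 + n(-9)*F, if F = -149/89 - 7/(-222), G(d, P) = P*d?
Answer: 490044977/1047174 ≈ 467.97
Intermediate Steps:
F = -32455/19758 (F = -149*1/89 - 7*(-1/222) = -149/89 + 7/222 = -32455/19758 ≈ -1.6426)
n(Q) = 1/(17 - 4*Q) (n(Q) = 1/((-17/(-1) - Q) - 3*Q) = 1/((-17*(-1) - Q) - 3*Q) = 1/((17 - Q) - 3*Q) = 1/(17 - 4*Q))
468 + n(-9)*F = 468 - 1/(-17 + 4*(-9))*(-32455/19758) = 468 - 1/(-17 - 36)*(-32455/19758) = 468 - 1/(-53)*(-32455/19758) = 468 - 1*(-1/53)*(-32455/19758) = 468 + (1/53)*(-32455/19758) = 468 - 32455/1047174 = 490044977/1047174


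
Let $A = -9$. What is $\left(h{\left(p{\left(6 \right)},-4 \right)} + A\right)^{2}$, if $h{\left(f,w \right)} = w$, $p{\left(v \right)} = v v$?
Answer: $169$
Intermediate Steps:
$p{\left(v \right)} = v^{2}$
$\left(h{\left(p{\left(6 \right)},-4 \right)} + A\right)^{2} = \left(-4 - 9\right)^{2} = \left(-13\right)^{2} = 169$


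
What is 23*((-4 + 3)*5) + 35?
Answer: -80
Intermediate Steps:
23*((-4 + 3)*5) + 35 = 23*(-1*5) + 35 = 23*(-5) + 35 = -115 + 35 = -80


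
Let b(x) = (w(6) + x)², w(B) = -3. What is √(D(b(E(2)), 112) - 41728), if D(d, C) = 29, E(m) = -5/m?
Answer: 7*I*√851 ≈ 204.2*I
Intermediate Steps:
b(x) = (-3 + x)²
√(D(b(E(2)), 112) - 41728) = √(29 - 41728) = √(-41699) = 7*I*√851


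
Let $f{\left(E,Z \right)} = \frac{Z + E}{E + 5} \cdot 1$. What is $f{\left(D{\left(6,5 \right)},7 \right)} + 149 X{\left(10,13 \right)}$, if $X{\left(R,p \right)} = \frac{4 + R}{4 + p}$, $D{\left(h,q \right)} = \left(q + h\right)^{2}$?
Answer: $\frac{132506}{1071} \approx 123.72$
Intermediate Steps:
$D{\left(h,q \right)} = \left(h + q\right)^{2}$
$f{\left(E,Z \right)} = \frac{E + Z}{5 + E}$ ($f{\left(E,Z \right)} = \frac{E + Z}{5 + E} 1 = \frac{E + Z}{5 + E}$)
$X{\left(R,p \right)} = \frac{4 + R}{4 + p}$
$f{\left(D{\left(6,5 \right)},7 \right)} + 149 X{\left(10,13 \right)} = \frac{\left(6 + 5\right)^{2} + 7}{5 + \left(6 + 5\right)^{2}} + 149 \frac{4 + 10}{4 + 13} = \frac{11^{2} + 7}{5 + 11^{2}} + 149 \cdot \frac{1}{17} \cdot 14 = \frac{121 + 7}{5 + 121} + 149 \cdot \frac{1}{17} \cdot 14 = \frac{1}{126} \cdot 128 + 149 \cdot \frac{14}{17} = \frac{1}{126} \cdot 128 + \frac{2086}{17} = \frac{64}{63} + \frac{2086}{17} = \frac{132506}{1071}$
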